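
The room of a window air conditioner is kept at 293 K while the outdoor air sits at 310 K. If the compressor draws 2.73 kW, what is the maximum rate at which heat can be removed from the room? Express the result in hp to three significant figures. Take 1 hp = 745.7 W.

The reservoir spacing is ΔT = 310 − 293 = 17.00 K.
COP_Carnot = T_C/ΔT = 293.00/17.00 = 17.24.
Q̇_max = COP_Carnot × Ẇ = 17.24 × 2.730 kW = 47.05 kW = 63.10 hp.

63.1 hp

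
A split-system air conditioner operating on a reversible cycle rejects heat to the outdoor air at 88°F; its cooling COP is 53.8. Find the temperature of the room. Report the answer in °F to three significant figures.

For a Carnot refrigerator COP_R = T_C/(T_H − T_C), so T_C = COP·T_H/(1 + COP).
With T_H = 304.26 K, T_C = 53.8 × 304.26/54.80 = 298.71 K.
Converting, 298.71 K = 78.01°F.

78.0 °F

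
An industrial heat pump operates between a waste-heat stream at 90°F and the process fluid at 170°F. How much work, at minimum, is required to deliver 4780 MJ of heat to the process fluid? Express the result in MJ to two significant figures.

In absolute terms T_C = 305.37 K and T_H = 349.82 K, so ΔT = 44.44 K.
The reversible limit is COP_HP = T_H/ΔT = 7.871, so W_min = Q_H/COP = Q_H·ΔT/T_H.
W_min = 4780 × 44.44/349.82 = 607.3 MJ.

610 MJ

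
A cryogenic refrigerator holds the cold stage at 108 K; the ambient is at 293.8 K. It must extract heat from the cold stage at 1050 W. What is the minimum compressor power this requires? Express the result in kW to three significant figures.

The reservoir spacing is ΔT = 293.8 − 108 = 185.8 K.
COP_Carnot = T_C/ΔT = 108.00/185.8 = 0.5813.
Ẇ_min = Q̇/COP_Carnot = 1050/0.5813 = 1806 W = 1.806 kW.

1.81 kW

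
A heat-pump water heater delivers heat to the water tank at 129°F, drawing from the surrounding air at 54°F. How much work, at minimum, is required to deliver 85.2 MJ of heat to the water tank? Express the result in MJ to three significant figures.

10.9 MJ

In absolute terms T_C = 285.37 K and T_H = 327.04 K, so ΔT = 41.67 K.
The reversible limit is COP_HP = T_H/ΔT = 7.849, so W_min = Q_H/COP = Q_H·ΔT/T_H.
W_min = 85.20 × 41.67/327.04 = 10.85 MJ.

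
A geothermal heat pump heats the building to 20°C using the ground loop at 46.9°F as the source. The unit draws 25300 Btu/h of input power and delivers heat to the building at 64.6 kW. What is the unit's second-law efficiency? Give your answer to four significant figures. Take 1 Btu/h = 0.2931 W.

Converting, Q̇_H = 64.60 kW = 220400 Btu/h, so COP_actual = Q̇_H/Ẇ = 220400/25300 = 8.712.
In absolute terms T_C = 281.43 K and T_H = 293.15 K, so ΔT = 11.72 K.
COP_Carnot = T_H/ΔT = 293.15/11.72 = 25.01.
η_II = COP_actual/COP_Carnot = 8.712/25.01 = 0.3484.

0.3484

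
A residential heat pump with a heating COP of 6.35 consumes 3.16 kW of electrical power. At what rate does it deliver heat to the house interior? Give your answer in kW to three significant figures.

20.1 kW

Q̇_H = COP_HP × Ẇ = 6.35 × 3.160 = 20.07 kW.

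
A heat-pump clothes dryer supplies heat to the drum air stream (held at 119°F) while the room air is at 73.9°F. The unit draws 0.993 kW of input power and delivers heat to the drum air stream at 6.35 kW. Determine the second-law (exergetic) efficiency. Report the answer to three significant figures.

0.498

COP_actual = Q̇_H/Ẇ = 6.350/0.9930 = 6.395.
In absolute terms T_C = 296.43 K and T_H = 321.48 K, so ΔT = 25.06 K.
COP_Carnot = T_H/ΔT = 321.48/25.06 = 12.83.
η_II = COP_actual/COP_Carnot = 6.395/12.83 = 0.4984.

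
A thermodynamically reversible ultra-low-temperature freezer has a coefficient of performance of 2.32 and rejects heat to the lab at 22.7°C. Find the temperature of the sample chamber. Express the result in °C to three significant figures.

-66.4 °C

For a Carnot refrigerator COP_R = T_C/(T_H − T_C), so T_C = COP·T_H/(1 + COP).
With T_H = 295.85 K, T_C = 2.32 × 295.85/3.320 = 206.74 K.
Converting, 206.74 K = -66.41°C.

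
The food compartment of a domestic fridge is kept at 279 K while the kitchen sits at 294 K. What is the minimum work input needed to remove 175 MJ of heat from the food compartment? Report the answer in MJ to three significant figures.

9.41 MJ

The reservoir spacing is ΔT = 294 − 279 = 15.00 K.
The reversible limit is COP_R = T_C/ΔT = 18.60, so W_min = Q_C/COP = Q_C·ΔT/T_C.
W_min = 175.0 × 15.00/279.00 = 9.409 MJ.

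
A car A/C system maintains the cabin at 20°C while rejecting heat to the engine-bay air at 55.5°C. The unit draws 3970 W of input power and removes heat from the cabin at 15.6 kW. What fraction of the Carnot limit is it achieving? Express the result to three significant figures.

0.476

Converting, Q̇_C = 15.60 kW = 15600 W, so COP_actual = Q̇_C/Ẇ = 15600/3970 = 3.929.
In absolute terms T_C = 293.15 K and T_H = 328.65 K, so ΔT = 35.50 K.
COP_Carnot = T_C/ΔT = 293.15/35.50 = 8.258.
η_II = COP_actual/COP_Carnot = 3.929/8.258 = 0.4759.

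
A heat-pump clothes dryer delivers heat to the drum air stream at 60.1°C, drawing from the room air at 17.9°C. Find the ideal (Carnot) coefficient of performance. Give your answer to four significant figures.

In absolute terms T_C = 291.05 K and T_H = 333.25 K, so ΔT = 42.20 K.
For a reversible cycle, COP_Carnot = T_H/ΔT = 333.25/42.20 = 7.897.

7.897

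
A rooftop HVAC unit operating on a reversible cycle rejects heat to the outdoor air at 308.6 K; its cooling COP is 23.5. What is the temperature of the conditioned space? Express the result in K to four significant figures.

For a Carnot refrigerator COP_R = T_C/(T_H − T_C), so T_C = COP·T_H/(1 + COP).
With T_H = 308.60 K, T_C = 23.5 × 308.60/24.50 = 296.00 K.

296.0 K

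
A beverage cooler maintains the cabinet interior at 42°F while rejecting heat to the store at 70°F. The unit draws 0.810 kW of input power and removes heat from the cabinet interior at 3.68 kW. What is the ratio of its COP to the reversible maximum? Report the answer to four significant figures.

0.2536

COP_actual = Q̇_C/Ẇ = 3.680/0.8100 = 4.543.
In absolute terms T_C = 278.71 K and T_H = 294.26 K, so ΔT = 15.56 K.
COP_Carnot = T_C/ΔT = 278.71/15.56 = 17.92.
η_II = COP_actual/COP_Carnot = 4.543/17.92 = 0.2536.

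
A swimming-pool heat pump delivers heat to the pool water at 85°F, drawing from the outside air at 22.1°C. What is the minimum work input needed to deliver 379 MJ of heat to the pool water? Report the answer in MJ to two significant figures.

In absolute terms T_C = 295.25 K and T_H = 302.59 K, so ΔT = 7.344 K.
The reversible limit is COP_HP = T_H/ΔT = 41.20, so W_min = Q_H/COP = Q_H·ΔT/T_H.
W_min = 379.0 × 7.344/302.59 = 9.199 MJ.

9.2 MJ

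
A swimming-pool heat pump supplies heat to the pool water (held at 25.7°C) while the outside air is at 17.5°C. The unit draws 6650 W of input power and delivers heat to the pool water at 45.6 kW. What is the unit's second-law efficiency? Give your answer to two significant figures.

Converting, Q̇_H = 45.60 kW = 45600 W, so COP_actual = Q̇_H/Ẇ = 45600/6650 = 6.857.
In absolute terms T_C = 290.65 K and T_H = 298.85 K, so ΔT = 8.200 K.
COP_Carnot = T_H/ΔT = 298.85/8.200 = 36.45.
η_II = COP_actual/COP_Carnot = 6.857/36.45 = 0.1881.

0.19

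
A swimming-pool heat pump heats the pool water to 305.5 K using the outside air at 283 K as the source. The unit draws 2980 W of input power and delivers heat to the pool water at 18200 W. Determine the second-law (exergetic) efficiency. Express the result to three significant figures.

COP_actual = Q̇_H/Ẇ = 18200/2980 = 6.107.
The reservoir spacing is ΔT = 305.5 − 283 = 22.50 K.
COP_Carnot = T_H/ΔT = 305.50/22.50 = 13.58.
η_II = COP_actual/COP_Carnot = 6.107/13.58 = 0.4498.

0.450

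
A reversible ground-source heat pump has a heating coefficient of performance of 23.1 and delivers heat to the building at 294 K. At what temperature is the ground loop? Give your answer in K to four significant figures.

281.3 K

COP_HP = T_H/(T_H − T_C) gives T_H − T_C = T_H/COP.
With T_H = 294.00 K, T_C = 294.00 × (1 − 1/23.1) = 281.27 K.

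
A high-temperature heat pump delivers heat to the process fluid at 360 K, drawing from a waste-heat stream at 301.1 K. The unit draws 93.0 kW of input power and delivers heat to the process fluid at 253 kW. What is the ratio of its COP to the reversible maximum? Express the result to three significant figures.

0.445

COP_actual = Q̇_H/Ẇ = 253.0/93.00 = 2.720.
The reservoir spacing is ΔT = 360 − 301.1 = 58.90 K.
COP_Carnot = T_H/ΔT = 360.00/58.90 = 6.112.
η_II = COP_actual/COP_Carnot = 2.720/6.112 = 0.4451.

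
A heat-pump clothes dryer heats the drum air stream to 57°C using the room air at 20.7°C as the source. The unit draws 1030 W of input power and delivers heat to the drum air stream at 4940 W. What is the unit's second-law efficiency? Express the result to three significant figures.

0.527

COP_actual = Q̇_H/Ẇ = 4940/1030 = 4.796.
In absolute terms T_C = 293.85 K and T_H = 330.15 K, so ΔT = 36.30 K.
COP_Carnot = T_H/ΔT = 330.15/36.30 = 9.095.
η_II = COP_actual/COP_Carnot = 4.796/9.095 = 0.5273.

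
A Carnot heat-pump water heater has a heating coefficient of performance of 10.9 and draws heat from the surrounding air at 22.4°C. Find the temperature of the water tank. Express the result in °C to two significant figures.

COP_HP = T_H/(T_H − T_C) rearranges to T_H = COP·T_C/(COP − 1).
With T_C = 295.55 K, T_H = 10.9 × 295.55/9.900 = 325.40 K.
Converting, 325.40 K = 52.25°C.

52 °C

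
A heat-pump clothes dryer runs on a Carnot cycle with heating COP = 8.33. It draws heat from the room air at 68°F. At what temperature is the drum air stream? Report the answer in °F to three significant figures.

140 °F

COP_HP = T_H/(T_H − T_C) rearranges to T_H = COP·T_C/(COP − 1).
With T_C = 293.15 K, T_H = 8.33 × 293.15/7.330 = 333.14 K.
Converting, 333.14 K = 139.99°F.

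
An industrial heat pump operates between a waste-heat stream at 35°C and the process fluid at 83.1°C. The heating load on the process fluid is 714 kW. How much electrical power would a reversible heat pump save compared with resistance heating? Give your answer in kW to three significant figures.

In absolute terms T_C = 308.15 K and T_H = 356.25 K, so ΔT = 48.10 K.
COP_Carnot = T_H/ΔT = 356.25/48.10 = 7.406.
Resistance heating needs Ẇ_res = Q̇_H = 714.0 kW; the reversible heat pump needs only Ẇ_hp = Q̇_H/COP = 96.40 kW.
Saving = 714.0 − 96.40 = 617.6 kW.

618 kW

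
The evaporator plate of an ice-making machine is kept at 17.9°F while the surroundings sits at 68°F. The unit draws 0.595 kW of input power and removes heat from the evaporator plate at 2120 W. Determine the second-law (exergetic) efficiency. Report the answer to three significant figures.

0.374

Converting, Q̇_C = 2120 W = 2.120 kW, so COP_actual = Q̇_C/Ẇ = 2.120/0.5950 = 3.563.
In absolute terms T_C = 265.32 K and T_H = 293.15 K, so ΔT = 27.83 K.
COP_Carnot = T_C/ΔT = 265.32/27.83 = 9.532.
η_II = COP_actual/COP_Carnot = 3.563/9.532 = 0.3738.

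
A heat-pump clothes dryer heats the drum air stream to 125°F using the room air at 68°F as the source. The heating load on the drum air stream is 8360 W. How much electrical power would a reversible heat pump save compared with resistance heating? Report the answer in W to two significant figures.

7500 W

In absolute terms T_C = 293.15 K and T_H = 324.82 K, so ΔT = 31.67 K.
COP_Carnot = T_H/ΔT = 324.82/31.67 = 10.26.
Resistance heating needs Ẇ_res = Q̇_H = 8360 W; the reversible heat pump needs only Ẇ_hp = Q̇_H/COP = 815.0 W.
Saving = 8360 − 815.0 = 7545 W.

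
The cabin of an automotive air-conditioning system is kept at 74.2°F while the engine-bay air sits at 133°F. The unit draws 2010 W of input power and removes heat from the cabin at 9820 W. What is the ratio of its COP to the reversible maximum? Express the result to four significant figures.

0.5381

COP_actual = Q̇_C/Ẇ = 9820/2010 = 4.886.
In absolute terms T_C = 296.59 K and T_H = 329.26 K, so ΔT = 32.67 K.
COP_Carnot = T_C/ΔT = 296.59/32.67 = 9.079.
η_II = COP_actual/COP_Carnot = 4.886/9.079 = 0.5381.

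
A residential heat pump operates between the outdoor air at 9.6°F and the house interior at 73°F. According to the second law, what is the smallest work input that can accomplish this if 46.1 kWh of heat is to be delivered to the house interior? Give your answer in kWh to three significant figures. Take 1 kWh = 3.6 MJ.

In absolute terms T_C = 260.71 K and T_H = 295.93 K, so ΔT = 35.22 K.
The reversible limit is COP_HP = T_H/ΔT = 8.402, so W_min = Q_H/COP = Q_H·ΔT/T_H.
W_min = 46.10 × 35.22/295.93 = 5.487 kWh.

5.49 kWh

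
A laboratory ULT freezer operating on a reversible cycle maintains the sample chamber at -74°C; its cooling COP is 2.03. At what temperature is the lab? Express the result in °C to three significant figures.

24.1 °C

COP_R = T_C/(T_H − T_C) gives T_H − T_C = T_C/COP.
With T_C = 199.15 K, T_H = 199.15 × (1 + 1/2.03) = 297.25 K.
Converting, 297.25 K = 24.10°C.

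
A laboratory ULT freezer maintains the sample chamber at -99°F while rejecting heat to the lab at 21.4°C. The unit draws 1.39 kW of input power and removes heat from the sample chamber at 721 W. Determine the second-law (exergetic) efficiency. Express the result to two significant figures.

Converting, Q̇_C = 721.0 W = 0.7210 kW, so COP_actual = Q̇_C/Ẇ = 0.7210/1.390 = 0.5187.
In absolute terms T_C = 200.37 K and T_H = 294.55 K, so ΔT = 94.18 K.
COP_Carnot = T_C/ΔT = 200.37/94.18 = 2.128.
η_II = COP_actual/COP_Carnot = 0.5187/2.128 = 0.2438.

0.24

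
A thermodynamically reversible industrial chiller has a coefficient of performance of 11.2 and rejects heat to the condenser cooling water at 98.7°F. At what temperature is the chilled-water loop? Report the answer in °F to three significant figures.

52.9 °F

For a Carnot refrigerator COP_R = T_C/(T_H − T_C), so T_C = COP·T_H/(1 + COP).
With T_H = 310.21 K, T_C = 11.2 × 310.21/12.20 = 284.78 K.
Converting, 284.78 K = 52.93°F.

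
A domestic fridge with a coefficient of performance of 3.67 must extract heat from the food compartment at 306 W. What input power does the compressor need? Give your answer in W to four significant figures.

83.38 W

Ẇ = Q̇_C/COP = 306.0/3.67 = 83.38 W.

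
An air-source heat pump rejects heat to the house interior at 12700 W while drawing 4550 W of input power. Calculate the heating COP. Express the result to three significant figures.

The first law gives Q̇_H = Q̇_C + Ẇ, so the three rates are Q̇_C = 8150, Q̇_H = 12700, Ẇ = 4550 W.
COP_HP = Q̇_H/Ẇ = 12700/4550 = 2.791.

2.79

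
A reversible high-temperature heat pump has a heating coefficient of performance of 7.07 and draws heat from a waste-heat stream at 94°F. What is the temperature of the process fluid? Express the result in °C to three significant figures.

COP_HP = T_H/(T_H − T_C) rearranges to T_H = COP·T_C/(COP − 1).
With T_C = 307.59 K, T_H = 7.07 × 307.59/6.070 = 358.27 K.
Converting, 358.27 K = 85.12°C.

85.1 °C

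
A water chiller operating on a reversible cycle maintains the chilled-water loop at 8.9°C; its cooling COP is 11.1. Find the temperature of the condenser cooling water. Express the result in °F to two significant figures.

COP_R = T_C/(T_H − T_C) gives T_H − T_C = T_C/COP.
With T_C = 282.05 K, T_H = 282.05 × (1 + 1/11.1) = 307.46 K.
Converting, 307.46 K = 93.76°F.

94 °F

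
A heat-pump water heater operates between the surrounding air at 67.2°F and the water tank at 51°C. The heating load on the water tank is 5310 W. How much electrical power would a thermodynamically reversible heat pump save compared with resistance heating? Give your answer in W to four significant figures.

4795 W

In absolute terms T_C = 292.71 K and T_H = 324.15 K, so ΔT = 31.44 K.
COP_Carnot = T_H/ΔT = 324.15/31.44 = 10.31.
Resistance heating needs Ẇ_res = Q̇_H = 5310 W; the reversible heat pump needs only Ẇ_hp = Q̇_H/COP = 515.1 W.
Saving = 5310 − 515.1 = 4795 W.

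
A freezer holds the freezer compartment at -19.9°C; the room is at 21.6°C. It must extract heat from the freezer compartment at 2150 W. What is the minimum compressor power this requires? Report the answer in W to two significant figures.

In absolute terms T_C = 253.25 K and T_H = 294.75 K, so ΔT = 41.50 K.
COP_Carnot = T_C/ΔT = 253.25/41.50 = 6.102.
Ẇ_min = Q̇/COP_Carnot = 2150/6.102 = 352.3 W.

350 W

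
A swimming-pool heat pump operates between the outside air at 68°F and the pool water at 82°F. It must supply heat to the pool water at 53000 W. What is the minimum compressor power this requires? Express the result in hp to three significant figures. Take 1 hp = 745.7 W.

In absolute terms T_C = 293.15 K and T_H = 300.93 K, so ΔT = 7.778 K.
COP_Carnot = T_H/ΔT = 300.93/7.778 = 38.69.
Ẇ_min = Q̇/COP_Carnot = 53000/38.69 = 1370 W = 1.837 hp.

1.84 hp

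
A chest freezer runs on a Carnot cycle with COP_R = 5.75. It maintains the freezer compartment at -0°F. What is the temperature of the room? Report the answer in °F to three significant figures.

COP_R = T_C/(T_H − T_C) gives T_H − T_C = T_C/COP.
With T_C = 255.37 K, T_H = 255.37 × (1 + 1/5.75) = 299.78 K.
Converting, 299.78 K = 79.94°F.

79.9 °F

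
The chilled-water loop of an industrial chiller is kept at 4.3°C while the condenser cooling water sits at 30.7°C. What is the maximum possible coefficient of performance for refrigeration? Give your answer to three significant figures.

In absolute terms T_C = 277.45 K and T_H = 303.85 K, so ΔT = 26.40 K.
For a reversible cycle, COP_Carnot = T_C/ΔT = 277.45/26.40 = 10.51.

10.5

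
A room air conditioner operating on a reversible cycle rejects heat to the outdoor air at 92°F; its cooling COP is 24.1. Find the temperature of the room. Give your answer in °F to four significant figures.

70.02 °F

For a Carnot refrigerator COP_R = T_C/(T_H − T_C), so T_C = COP·T_H/(1 + COP).
With T_H = 306.48 K, T_C = 24.1 × 306.48/25.10 = 294.27 K.
Converting, 294.27 K = 70.02°F.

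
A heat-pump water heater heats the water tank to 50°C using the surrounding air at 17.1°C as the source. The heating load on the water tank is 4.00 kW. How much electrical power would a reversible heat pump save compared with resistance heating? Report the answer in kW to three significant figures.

3.59 kW

In absolute terms T_C = 290.25 K and T_H = 323.15 K, so ΔT = 32.90 K.
COP_Carnot = T_H/ΔT = 323.15/32.90 = 9.822.
Resistance heating needs Ẇ_res = Q̇_H = 4.000 kW; the reversible heat pump needs only Ẇ_hp = Q̇_H/COP = 0.4072 kW.
Saving = 4.000 − 0.4072 = 3.593 kW.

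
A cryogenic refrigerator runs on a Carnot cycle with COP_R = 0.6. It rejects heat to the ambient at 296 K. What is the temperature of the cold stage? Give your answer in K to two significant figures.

110 K

For a Carnot refrigerator COP_R = T_C/(T_H − T_C), so T_C = COP·T_H/(1 + COP).
With T_H = 296.00 K, T_C = 0.6 × 296.00/1.600 = 111.00 K.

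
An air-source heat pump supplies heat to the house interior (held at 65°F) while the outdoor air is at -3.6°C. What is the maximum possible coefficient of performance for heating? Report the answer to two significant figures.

13

In absolute terms T_C = 269.55 K and T_H = 291.48 K, so ΔT = 21.93 K.
For a reversible cycle, COP_Carnot = T_H/ΔT = 291.48/21.93 = 13.29.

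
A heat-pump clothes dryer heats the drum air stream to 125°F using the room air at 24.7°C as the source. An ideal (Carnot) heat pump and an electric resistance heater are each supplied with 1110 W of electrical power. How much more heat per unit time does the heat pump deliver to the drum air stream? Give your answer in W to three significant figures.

In absolute terms T_C = 297.85 K and T_H = 324.82 K, so ΔT = 26.97 K.
COP_Carnot = T_H/ΔT = 324.82/26.97 = 12.05.
The heat pump delivers Q̇_H = COP × Ẇ = 13370 W; the resistance heater delivers Ẇ = 1110 W.
Extra = (COP − 1)·Ẇ = 12260 W.

12300 W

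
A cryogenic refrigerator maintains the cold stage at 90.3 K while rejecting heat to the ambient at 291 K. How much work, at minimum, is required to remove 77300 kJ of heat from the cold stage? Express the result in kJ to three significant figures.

The reservoir spacing is ΔT = 291 − 90.3 = 200.7 K.
The reversible limit is COP_R = T_C/ΔT = 0.4499, so W_min = Q_C/COP = Q_C·ΔT/T_C.
W_min = 77300 × 200.7/90.30 = 171800 kJ.

172000 kJ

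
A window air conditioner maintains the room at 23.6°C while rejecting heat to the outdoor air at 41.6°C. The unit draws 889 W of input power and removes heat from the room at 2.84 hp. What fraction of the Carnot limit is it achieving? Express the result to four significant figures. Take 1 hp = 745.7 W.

Converting, Q̇_C = 2.840 hp = 2118 W, so COP_actual = Q̇_C/Ẇ = 2118/889.0 = 2.382.
In absolute terms T_C = 296.75 K and T_H = 314.75 K, so ΔT = 18.00 K.
COP_Carnot = T_C/ΔT = 296.75/18.00 = 16.49.
η_II = COP_actual/COP_Carnot = 2.382/16.49 = 0.1445.

0.1445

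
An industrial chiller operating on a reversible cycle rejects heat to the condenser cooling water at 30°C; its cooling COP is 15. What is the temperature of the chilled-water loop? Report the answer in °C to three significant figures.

For a Carnot refrigerator COP_R = T_C/(T_H − T_C), so T_C = COP·T_H/(1 + COP).
With T_H = 303.15 K, T_C = 15 × 303.15/16.00 = 284.20 K.
Converting, 284.20 K = 11.05°C.

11.1 °C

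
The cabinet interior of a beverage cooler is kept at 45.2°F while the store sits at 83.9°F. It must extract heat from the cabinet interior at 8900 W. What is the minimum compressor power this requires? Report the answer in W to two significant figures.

680 W

In absolute terms T_C = 280.48 K and T_H = 301.98 K, so ΔT = 21.50 K.
COP_Carnot = T_C/ΔT = 280.48/21.50 = 13.05.
Ẇ_min = Q̇/COP_Carnot = 8900/13.05 = 682.2 W.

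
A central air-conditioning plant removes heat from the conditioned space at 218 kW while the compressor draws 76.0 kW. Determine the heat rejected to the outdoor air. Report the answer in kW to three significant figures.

For a cyclic device the first law requires Q̇_H = Q̇_C + Ẇ.
Q̇_H = Q̇_C + Ẇ = 294.0 kW.

294 kW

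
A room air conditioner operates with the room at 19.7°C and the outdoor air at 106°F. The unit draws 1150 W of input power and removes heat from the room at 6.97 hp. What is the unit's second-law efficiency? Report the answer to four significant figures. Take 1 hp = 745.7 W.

0.3304

Converting, Q̇_C = 6.970 hp = 5198 W, so COP_actual = Q̇_C/Ẇ = 5198/1150 = 4.520.
In absolute terms T_C = 292.85 K and T_H = 314.26 K, so ΔT = 21.41 K.
COP_Carnot = T_C/ΔT = 292.85/21.41 = 13.68.
η_II = COP_actual/COP_Carnot = 4.520/13.68 = 0.3304.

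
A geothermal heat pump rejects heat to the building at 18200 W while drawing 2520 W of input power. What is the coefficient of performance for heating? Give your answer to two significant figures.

The first law gives Q̇_H = Q̇_C + Ẇ, so the three rates are Q̇_C = 15680, Q̇_H = 18200, Ẇ = 2520 W.
COP_HP = Q̇_H/Ẇ = 18200/2520 = 7.222.

7.2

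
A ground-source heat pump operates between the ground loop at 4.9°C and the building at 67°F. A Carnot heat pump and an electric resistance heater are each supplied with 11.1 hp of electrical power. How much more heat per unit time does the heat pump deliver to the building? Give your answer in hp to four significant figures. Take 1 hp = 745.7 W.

In absolute terms T_C = 278.05 K and T_H = 292.59 K, so ΔT = 14.54 K.
COP_Carnot = T_H/ΔT = 292.59/14.54 = 20.12.
The heat pump delivers Q̇_H = COP × Ẇ = 223.3 hp; the resistance heater delivers Ẇ = 11.10 hp.
Extra = (COP − 1)·Ẇ = 212.2 hp.

212.2 hp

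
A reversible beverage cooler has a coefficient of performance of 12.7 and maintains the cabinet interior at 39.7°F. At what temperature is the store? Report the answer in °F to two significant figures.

79 °F

COP_R = T_C/(T_H − T_C) gives T_H − T_C = T_C/COP.
With T_C = 277.43 K, T_H = 277.43 × (1 + 1/12.7) = 299.27 K.
Converting, 299.27 K = 79.02°F.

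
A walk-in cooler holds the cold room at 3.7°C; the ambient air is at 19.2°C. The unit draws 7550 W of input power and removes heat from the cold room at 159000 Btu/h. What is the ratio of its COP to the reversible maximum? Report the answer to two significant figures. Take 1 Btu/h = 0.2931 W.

0.35

Converting, Q̇_C = 159000 Btu/h = 46600 W, so COP_actual = Q̇_C/Ẇ = 46600/7550 = 6.173.
In absolute terms T_C = 276.85 K and T_H = 292.35 K, so ΔT = 15.50 K.
COP_Carnot = T_C/ΔT = 276.85/15.50 = 17.86.
η_II = COP_actual/COP_Carnot = 6.173/17.86 = 0.3456.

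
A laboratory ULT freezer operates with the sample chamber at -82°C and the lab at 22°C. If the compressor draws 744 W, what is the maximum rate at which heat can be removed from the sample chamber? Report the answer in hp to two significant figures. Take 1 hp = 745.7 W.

In absolute terms T_C = 191.15 K and T_H = 295.15 K, so ΔT = 104.0 K.
COP_Carnot = T_C/ΔT = 191.15/104.0 = 1.838.
Q̇_max = COP_Carnot × Ẇ = 1.838 × 744.0 W = 1367 W = 1.834 hp.

1.8 hp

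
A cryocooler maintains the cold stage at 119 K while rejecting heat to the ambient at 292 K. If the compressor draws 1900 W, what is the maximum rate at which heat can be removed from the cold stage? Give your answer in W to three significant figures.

1310 W

The reservoir spacing is ΔT = 292 − 119 = 173.0 K.
COP_Carnot = T_C/ΔT = 119.00/173.0 = 0.6879.
Q̇_max = COP_Carnot × Ẇ = 0.6879 × 1900 W = 1307 W.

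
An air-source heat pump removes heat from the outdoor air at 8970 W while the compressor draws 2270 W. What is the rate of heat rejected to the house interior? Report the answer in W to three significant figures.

11200 W

For a cyclic device the first law requires Q̇_H = Q̇_C + Ẇ.
Q̇_H = Q̇_C + Ẇ = 11240 W.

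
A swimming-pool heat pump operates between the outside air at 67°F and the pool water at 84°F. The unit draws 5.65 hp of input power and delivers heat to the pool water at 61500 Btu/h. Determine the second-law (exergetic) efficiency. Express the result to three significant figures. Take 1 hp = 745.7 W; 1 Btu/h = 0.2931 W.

0.134

Converting, Q̇_H = 61500 Btu/h = 24.17 hp, so COP_actual = Q̇_H/Ẇ = 24.17/5.650 = 4.278.
In absolute terms T_C = 292.59 K and T_H = 302.04 K, so ΔT = 9.444 K.
COP_Carnot = T_H/ΔT = 302.04/9.444 = 31.98.
η_II = COP_actual/COP_Carnot = 4.278/31.98 = 0.1338.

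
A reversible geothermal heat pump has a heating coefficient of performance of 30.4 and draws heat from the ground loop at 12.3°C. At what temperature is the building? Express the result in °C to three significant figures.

22.0 °C

COP_HP = T_H/(T_H − T_C) rearranges to T_H = COP·T_C/(COP − 1).
With T_C = 285.45 K, T_H = 30.4 × 285.45/29.40 = 295.16 K.
Converting, 295.16 K = 22.01°C.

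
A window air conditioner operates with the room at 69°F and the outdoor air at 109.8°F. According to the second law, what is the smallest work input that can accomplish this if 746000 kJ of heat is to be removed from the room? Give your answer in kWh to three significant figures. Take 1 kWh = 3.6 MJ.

In absolute terms T_C = 293.71 K and T_H = 316.37 K, so ΔT = 22.67 K.
The reversible limit is COP_R = T_C/ΔT = 12.96, so W_min = Q_C/COP = Q_C·ΔT/T_C.
W_min = 746000 × 22.67/293.71 = 57570 kJ = 15.99 kWh.

16.0 kWh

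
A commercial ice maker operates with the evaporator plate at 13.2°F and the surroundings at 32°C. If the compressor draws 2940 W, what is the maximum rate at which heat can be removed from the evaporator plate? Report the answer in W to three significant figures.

In absolute terms T_C = 262.71 K and T_H = 305.15 K, so ΔT = 42.44 K.
COP_Carnot = T_C/ΔT = 262.71/42.44 = 6.189.
Q̇_max = COP_Carnot × Ẇ = 6.189 × 2940 W = 18200 W.

18200 W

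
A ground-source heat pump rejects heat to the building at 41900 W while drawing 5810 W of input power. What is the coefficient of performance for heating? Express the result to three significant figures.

The first law gives Q̇_H = Q̇_C + Ẇ, so the three rates are Q̇_C = 36090, Q̇_H = 41900, Ẇ = 5810 W.
COP_HP = Q̇_H/Ẇ = 41900/5810 = 7.212.

7.21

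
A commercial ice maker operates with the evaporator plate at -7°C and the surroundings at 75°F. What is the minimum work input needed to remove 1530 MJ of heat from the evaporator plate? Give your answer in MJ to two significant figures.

In absolute terms T_C = 266.15 K and T_H = 297.04 K, so ΔT = 30.89 K.
The reversible limit is COP_R = T_C/ΔT = 8.616, so W_min = Q_C/COP = Q_C·ΔT/T_C.
W_min = 1530 × 30.89/266.15 = 177.6 MJ.

180 MJ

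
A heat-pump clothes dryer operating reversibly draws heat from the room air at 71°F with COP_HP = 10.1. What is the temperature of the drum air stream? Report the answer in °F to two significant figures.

COP_HP = T_H/(T_H − T_C) rearranges to T_H = COP·T_C/(COP − 1).
With T_C = 294.82 K, T_H = 10.1 × 294.82/9.100 = 327.21 K.
Converting, 327.21 K = 129.32°F.

130 °F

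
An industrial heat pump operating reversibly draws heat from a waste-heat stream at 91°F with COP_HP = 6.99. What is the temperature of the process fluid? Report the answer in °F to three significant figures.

COP_HP = T_H/(T_H − T_C) rearranges to T_H = COP·T_C/(COP − 1).
With T_C = 305.93 K, T_H = 6.99 × 305.93/5.990 = 357.00 K.
Converting, 357.00 K = 182.93°F.

183 °F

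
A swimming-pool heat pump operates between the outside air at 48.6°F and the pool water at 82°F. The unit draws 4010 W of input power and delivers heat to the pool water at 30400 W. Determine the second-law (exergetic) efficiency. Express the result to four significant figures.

COP_actual = Q̇_H/Ẇ = 30400/4010 = 7.581.
In absolute terms T_C = 282.37 K and T_H = 300.93 K, so ΔT = 18.56 K.
COP_Carnot = T_H/ΔT = 300.93/18.56 = 16.22.
η_II = COP_actual/COP_Carnot = 7.581/16.22 = 0.4675.

0.4675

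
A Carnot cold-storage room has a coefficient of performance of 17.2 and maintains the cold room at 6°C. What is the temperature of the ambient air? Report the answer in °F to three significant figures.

COP_R = T_C/(T_H − T_C) gives T_H − T_C = T_C/COP.
With T_C = 279.15 K, T_H = 279.15 × (1 + 1/17.2) = 295.38 K.
Converting, 295.38 K = 72.01°F.

72.0 °F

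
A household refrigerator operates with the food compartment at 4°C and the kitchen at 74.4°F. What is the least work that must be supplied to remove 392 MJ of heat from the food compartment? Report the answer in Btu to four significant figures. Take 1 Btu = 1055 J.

In absolute terms T_C = 277.15 K and T_H = 296.71 K, so ΔT = 19.56 K.
The reversible limit is COP_R = T_C/ΔT = 14.17, so W_min = Q_C/COP = Q_C·ΔT/T_C.
W_min = 392.0 × 19.56/277.15 = 27.66 MJ = 26220 Btu.

26220 Btu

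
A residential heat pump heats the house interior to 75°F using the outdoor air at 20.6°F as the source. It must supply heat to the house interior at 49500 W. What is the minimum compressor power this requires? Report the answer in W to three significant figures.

In absolute terms T_C = 266.82 K and T_H = 297.04 K, so ΔT = 30.22 K.
COP_Carnot = T_H/ΔT = 297.04/30.22 = 9.828.
Ẇ_min = Q̇/COP_Carnot = 49500/9.828 = 5036 W.

5040 W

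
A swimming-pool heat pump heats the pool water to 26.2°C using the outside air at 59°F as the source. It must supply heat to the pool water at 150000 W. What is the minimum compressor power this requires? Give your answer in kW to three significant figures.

5.61 kW

In absolute terms T_C = 288.15 K and T_H = 299.35 K, so ΔT = 11.20 K.
COP_Carnot = T_H/ΔT = 299.35/11.20 = 26.73.
Ẇ_min = Q̇/COP_Carnot = 150000/26.73 = 5612 W = 5.612 kW.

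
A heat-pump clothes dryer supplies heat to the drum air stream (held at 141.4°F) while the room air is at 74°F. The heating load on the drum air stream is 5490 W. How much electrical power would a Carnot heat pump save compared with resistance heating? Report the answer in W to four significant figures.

In absolute terms T_C = 296.48 K and T_H = 333.93 K, so ΔT = 37.44 K.
COP_Carnot = T_H/ΔT = 333.93/37.44 = 8.918.
Resistance heating needs Ẇ_res = Q̇_H = 5490 W; the reversible heat pump needs only Ẇ_hp = Q̇_H/COP = 615.6 W.
Saving = 5490 − 615.6 = 4874 W.

4874 W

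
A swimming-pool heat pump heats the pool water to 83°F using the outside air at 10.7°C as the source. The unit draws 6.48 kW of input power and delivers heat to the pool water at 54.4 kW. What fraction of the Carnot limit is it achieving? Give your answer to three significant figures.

0.491

COP_actual = Q̇_H/Ẇ = 54.40/6.480 = 8.395.
In absolute terms T_C = 283.85 K and T_H = 301.48 K, so ΔT = 17.63 K.
COP_Carnot = T_H/ΔT = 301.48/17.63 = 17.10.
η_II = COP_actual/COP_Carnot = 8.395/17.10 = 0.4910.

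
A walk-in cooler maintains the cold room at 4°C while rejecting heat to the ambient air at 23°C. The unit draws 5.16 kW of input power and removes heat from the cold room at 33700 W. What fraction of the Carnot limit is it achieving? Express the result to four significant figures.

Converting, Q̇_C = 33700 W = 33.70 kW, so COP_actual = Q̇_C/Ẇ = 33.70/5.160 = 6.531.
In absolute terms T_C = 277.15 K and T_H = 296.15 K, so ΔT = 19.00 K.
COP_Carnot = T_C/ΔT = 277.15/19.00 = 14.59.
η_II = COP_actual/COP_Carnot = 6.531/14.59 = 0.4477.

0.4477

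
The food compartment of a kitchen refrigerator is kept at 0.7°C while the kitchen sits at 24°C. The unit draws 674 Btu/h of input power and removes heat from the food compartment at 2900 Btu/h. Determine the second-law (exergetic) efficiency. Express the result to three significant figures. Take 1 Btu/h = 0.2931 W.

COP_actual = Q̇_C/Ẇ = 2900/674.0 = 4.303.
In absolute terms T_C = 273.85 K and T_H = 297.15 K, so ΔT = 23.30 K.
COP_Carnot = T_C/ΔT = 273.85/23.30 = 11.75.
η_II = COP_actual/COP_Carnot = 4.303/11.75 = 0.3661.

0.366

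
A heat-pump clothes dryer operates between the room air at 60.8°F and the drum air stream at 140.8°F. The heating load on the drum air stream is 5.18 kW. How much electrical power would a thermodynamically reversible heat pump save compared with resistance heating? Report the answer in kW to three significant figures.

In absolute terms T_C = 289.15 K and T_H = 333.59 K, so ΔT = 44.44 K.
COP_Carnot = T_H/ΔT = 333.59/44.44 = 7.506.
Resistance heating needs Ẇ_res = Q̇_H = 5.180 kW; the reversible heat pump needs only Ẇ_hp = Q̇_H/COP = 0.6901 kW.
Saving = 5.180 − 0.6901 = 4.490 kW.

4.49 kW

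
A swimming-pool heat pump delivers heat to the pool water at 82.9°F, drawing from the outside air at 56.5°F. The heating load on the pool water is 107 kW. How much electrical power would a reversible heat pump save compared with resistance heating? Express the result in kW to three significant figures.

In absolute terms T_C = 286.76 K and T_H = 301.43 K, so ΔT = 14.67 K.
COP_Carnot = T_H/ΔT = 301.43/14.67 = 20.55.
Resistance heating needs Ẇ_res = Q̇_H = 107.0 kW; the reversible heat pump needs only Ẇ_hp = Q̇_H/COP = 5.206 kW.
Saving = 107.0 − 5.206 = 101.8 kW.

102 kW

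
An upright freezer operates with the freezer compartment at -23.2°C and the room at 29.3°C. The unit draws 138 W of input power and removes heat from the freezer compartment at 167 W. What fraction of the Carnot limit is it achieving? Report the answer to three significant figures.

COP_actual = Q̇_C/Ẇ = 167.0/138.0 = 1.210.
In absolute terms T_C = 249.95 K and T_H = 302.45 K, so ΔT = 52.50 K.
COP_Carnot = T_C/ΔT = 249.95/52.50 = 4.761.
η_II = COP_actual/COP_Carnot = 1.210/4.761 = 0.2542.

0.254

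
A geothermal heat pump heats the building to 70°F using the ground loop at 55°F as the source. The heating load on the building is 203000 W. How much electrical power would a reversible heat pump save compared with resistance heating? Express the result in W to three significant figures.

In absolute terms T_C = 285.93 K and T_H = 294.26 K, so ΔT = 8.333 K.
COP_Carnot = T_H/ΔT = 294.26/8.333 = 35.31.
Resistance heating needs Ẇ_res = Q̇_H = 203000 W; the reversible heat pump needs only Ẇ_hp = Q̇_H/COP = 5749 W.
Saving = 203000 − 5749 = 197300 W.

197000 W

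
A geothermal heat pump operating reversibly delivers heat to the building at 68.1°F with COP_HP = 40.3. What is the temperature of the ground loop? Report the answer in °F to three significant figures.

55.0 °F

COP_HP = T_H/(T_H − T_C) gives T_H − T_C = T_H/COP.
With T_H = 293.21 K, T_C = 293.21 × (1 − 1/40.3) = 285.93 K.
Converting, 285.93 K = 55.00°F.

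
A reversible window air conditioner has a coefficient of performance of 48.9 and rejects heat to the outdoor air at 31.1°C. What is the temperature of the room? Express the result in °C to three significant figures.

25.0 °C

For a Carnot refrigerator COP_R = T_C/(T_H − T_C), so T_C = COP·T_H/(1 + COP).
With T_H = 304.25 K, T_C = 48.9 × 304.25/49.90 = 298.15 K.
Converting, 298.15 K = 25.00°C.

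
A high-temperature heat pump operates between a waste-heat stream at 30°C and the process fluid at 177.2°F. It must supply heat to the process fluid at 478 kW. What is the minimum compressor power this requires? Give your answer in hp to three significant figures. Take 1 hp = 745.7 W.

91.8 hp

In absolute terms T_C = 303.15 K and T_H = 353.82 K, so ΔT = 50.67 K.
COP_Carnot = T_H/ΔT = 353.82/50.67 = 6.983.
Ẇ_min = Q̇/COP_Carnot = 478.0/6.983 = 68.45 kW = 91.79 hp.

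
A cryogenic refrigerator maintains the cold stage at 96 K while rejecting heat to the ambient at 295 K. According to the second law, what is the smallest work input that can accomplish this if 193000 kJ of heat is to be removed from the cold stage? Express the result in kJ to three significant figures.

The reservoir spacing is ΔT = 295 − 96 = 199.0 K.
The reversible limit is COP_R = T_C/ΔT = 0.4824, so W_min = Q_C/COP = Q_C·ΔT/T_C.
W_min = 193000 × 199.0/96.00 = 400100 kJ.

400000 kJ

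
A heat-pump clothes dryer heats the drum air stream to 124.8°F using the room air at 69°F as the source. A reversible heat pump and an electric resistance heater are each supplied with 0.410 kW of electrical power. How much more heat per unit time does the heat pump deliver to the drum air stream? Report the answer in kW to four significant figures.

In absolute terms T_C = 293.71 K and T_H = 324.71 K, so ΔT = 31.00 K.
COP_Carnot = T_H/ΔT = 324.71/31.00 = 10.47.
The heat pump delivers Q̇_H = COP × Ẇ = 4.294 kW; the resistance heater delivers Ẇ = 0.4100 kW.
Extra = (COP − 1)·Ẇ = 3.884 kW.

3.884 kW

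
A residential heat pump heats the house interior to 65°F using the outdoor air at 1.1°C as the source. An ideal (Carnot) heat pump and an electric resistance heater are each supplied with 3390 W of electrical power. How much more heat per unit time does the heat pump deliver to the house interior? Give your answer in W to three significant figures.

In absolute terms T_C = 274.25 K and T_H = 291.48 K, so ΔT = 17.23 K.
COP_Carnot = T_H/ΔT = 291.48/17.23 = 16.91.
The heat pump delivers Q̇_H = COP × Ẇ = 57340 W; the resistance heater delivers Ẇ = 3390 W.
Extra = (COP − 1)·Ẇ = 53950 W.

53900 W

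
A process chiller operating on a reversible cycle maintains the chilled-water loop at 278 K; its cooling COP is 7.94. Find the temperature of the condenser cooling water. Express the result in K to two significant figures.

310 K

COP_R = T_C/(T_H − T_C) gives T_H − T_C = T_C/COP.
With T_C = 278.00 K, T_H = 278.00 × (1 + 1/7.94) = 313.01 K.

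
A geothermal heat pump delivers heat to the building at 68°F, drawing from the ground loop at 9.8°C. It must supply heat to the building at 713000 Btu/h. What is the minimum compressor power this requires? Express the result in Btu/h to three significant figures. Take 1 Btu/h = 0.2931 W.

In absolute terms T_C = 282.95 K and T_H = 293.15 K, so ΔT = 10.20 K.
COP_Carnot = T_H/ΔT = 293.15/10.20 = 28.74.
Ẇ_min = Q̇/COP_Carnot = 713000/28.74 = 24810 Btu/h.

24800 Btu/h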